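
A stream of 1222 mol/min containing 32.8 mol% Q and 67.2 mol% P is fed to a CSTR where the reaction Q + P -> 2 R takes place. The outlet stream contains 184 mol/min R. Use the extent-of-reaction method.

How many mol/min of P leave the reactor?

729 mol/min

For R: n = n₀ + 2ξ → 184 = 0 + 2ξ, giving ξ = 92 mol/min.
Outlet amounts (n = n₀ + ν ξ):
  Q: 400.8 − 1(92) = 308.8
  P: 821.2 − 1(92) = 729.2
  R: 0 + 2(92) = 184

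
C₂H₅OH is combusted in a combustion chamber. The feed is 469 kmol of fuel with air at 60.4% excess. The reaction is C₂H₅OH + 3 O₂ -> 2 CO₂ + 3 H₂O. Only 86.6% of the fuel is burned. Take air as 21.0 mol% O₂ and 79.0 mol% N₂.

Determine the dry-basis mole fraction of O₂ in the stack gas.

0.0998

Stoichiometric O₂ = 3 × 469 = 1407 kmol; O₂ fed = 1407 × 1.604 = 2257 kmol.
N₂ fed = 2257 × 79/21 = 8490 kmol.
Fuel reacted = 0.866 × 469 → ξ = 406.2 kmol.
Outlet (n = n₀ + ν ξ):
  C₂H₅OH: 469 − 1(406.2) = 62.85
  O₂: 2257 − 3(406.2) = 1038
  N₂: 8490 (inert)
  CO₂: 0 + 2(406.2) = 812.3
  H₂O: 0 + 3(406.2) = 1218
Dry total = 10400 kmol; y_O₂ (dry) = 1038 / 10400 = 0.09981.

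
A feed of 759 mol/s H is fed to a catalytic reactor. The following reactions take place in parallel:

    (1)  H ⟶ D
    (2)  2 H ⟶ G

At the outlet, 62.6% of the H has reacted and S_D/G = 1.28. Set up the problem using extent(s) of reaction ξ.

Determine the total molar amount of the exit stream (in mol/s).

Conversion of H: H consumed = 0.626 × 759 = 475.1 mol/s = 1ξ₁ + 2ξ₂.
Selectivity: 1ξ₁ / (1ξ₂) = 1.28 → ξ₁ = 1.28 ξ₂.
Substitute: (1·1.28 + 2) ξ₂ = 475.1 → ξ₂ = 144.9 mol/s, ξ₁ = 185.4 mol/s.
Outlet amounts (n = n₀ + Σ ν·ξ):
  H: 759 − 1(185.4) − 2(144.9) = 283.9
  D: 0 + 1(185.4) = 185.4
  G: 0 + 1(144.9) = 144.9
Total out = 283.9 + 185.4 + 144.9 = 614.1 mol/s.

614 mol/s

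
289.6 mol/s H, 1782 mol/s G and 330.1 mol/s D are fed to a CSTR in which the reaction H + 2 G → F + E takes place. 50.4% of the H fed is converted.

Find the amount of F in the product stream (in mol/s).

H reacted = 0.504 × 289.6 = 146 mol/s; ν_H = −1, so ξ = 146/1 = 146 mol/s.
Outlet amounts (n = n₀ + ν ξ):
  H: 289.6 − 1(146) = 143.6
  G: 1782 − 2(146) = 1490
  F: 0 + 1(146) = 146
  E: 0 + 1(146) = 146
  D: 330.1 (inert)

146 mol/s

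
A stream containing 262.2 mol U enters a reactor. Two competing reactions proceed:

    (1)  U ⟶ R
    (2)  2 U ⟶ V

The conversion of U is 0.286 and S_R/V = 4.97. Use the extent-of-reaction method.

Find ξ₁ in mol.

Conversion of U: U consumed = 0.286 × 262.2 = 74.99 mol = 1ξ₁ + 2ξ₂.
Selectivity: 1ξ₁ / (1ξ₂) = 4.97 → ξ₁ = 4.97 ξ₂.
Substitute: (1·4.97 + 2) ξ₂ = 74.99 → ξ₂ = 10.76 mol, ξ₁ = 53.47 mol.
Outlet amounts (n = n₀ + Σ ν·ξ):
  U: 262.2 − 1(53.47) − 2(10.76) = 187.2
  R: 0 + 1(53.47) = 53.47
  V: 0 + 1(10.76) = 10.76

ξ₁ = 53.5 mol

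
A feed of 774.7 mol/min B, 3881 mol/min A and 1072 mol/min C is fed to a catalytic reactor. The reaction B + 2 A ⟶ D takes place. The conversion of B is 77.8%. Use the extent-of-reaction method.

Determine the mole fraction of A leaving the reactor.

B reacted = 0.778 × 774.7 = 602.7 mol/min; ν_B = −1, so ξ = 602.7/1 = 602.7 mol/min.
Outlet amounts (n = n₀ + ν ξ):
  B: 774.7 − 1(602.7) = 172
  A: 3881 − 2(602.7) = 2676
  D: 0 + 1(602.7) = 602.7
  C: 1072 (inert)
Total out = 4522 mol/min; y_A = 2676 / 4522 = 0.5916.

0.592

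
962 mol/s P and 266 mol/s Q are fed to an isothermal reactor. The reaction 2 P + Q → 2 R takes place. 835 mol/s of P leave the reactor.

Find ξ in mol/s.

ξ = 63.5 mol/s

For P: n = n₀ − 2ξ → 835 = 962 − 2ξ, giving ξ = 63.5 mol/s.
Outlet amounts (n = n₀ + ν ξ):
  P: 962 − 2(63.5) = 835
  Q: 266 − 1(63.5) = 202.5
  R: 0 + 2(63.5) = 127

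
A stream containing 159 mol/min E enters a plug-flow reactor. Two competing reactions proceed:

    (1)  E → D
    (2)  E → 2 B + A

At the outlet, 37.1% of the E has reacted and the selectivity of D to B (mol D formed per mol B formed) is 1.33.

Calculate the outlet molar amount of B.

Conversion of E: E consumed = 0.371 × 159 = 58.99 mol/min = 1ξ₁ + 1ξ₂.
Selectivity: 1ξ₁ / (2ξ₂) = 1.33 → ξ₁ = 2.66 ξ₂.
Substitute: (1·2.66 + 1) ξ₂ = 58.99 → ξ₂ = 16.12 mol/min, ξ₁ = 42.87 mol/min.
Outlet amounts (n = n₀ + Σ ν·ξ):
  E: 159 − 1(42.87) − 1(16.12) = 100
  D: 0 + 1(42.87) = 42.87
  B: 0 + 2(16.12) = 32.23
  A: 0 + 1(16.12) = 16.12

32.2 mol/min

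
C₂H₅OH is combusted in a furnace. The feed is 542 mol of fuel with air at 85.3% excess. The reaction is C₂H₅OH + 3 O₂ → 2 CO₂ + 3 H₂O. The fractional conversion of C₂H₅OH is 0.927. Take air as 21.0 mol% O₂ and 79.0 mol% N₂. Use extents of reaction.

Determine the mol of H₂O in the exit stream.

Stoichiometric O₂ = 3 × 542 = 1626 mol; O₂ fed = 1626 × 1.853 = 3013 mol.
N₂ fed = 3013 × 79/21 = 11330 mol.
Fuel reacted = 0.927 × 542 → ξ = 502.4 mol.
Outlet (n = n₀ + ν ξ):
  C₂H₅OH: 542 − 1(502.4) = 39.57
  O₂: 3013 − 3(502.4) = 1506
  N₂: 11330 (inert)
  CO₂: 0 + 2(502.4) = 1005
  H₂O: 0 + 3(502.4) = 1507

1510 mol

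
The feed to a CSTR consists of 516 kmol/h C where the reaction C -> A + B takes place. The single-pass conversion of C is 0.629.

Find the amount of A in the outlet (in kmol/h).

325 kmol/h

C reacted = 0.629 × 516 = 324.6 kmol/h; ν_C = −1, so ξ = 324.6/1 = 324.6 kmol/h.
Outlet amounts (n = n₀ + ν ξ):
  C: 516 − 1(324.6) = 191.4
  A: 0 + 1(324.6) = 324.6
  B: 0 + 1(324.6) = 324.6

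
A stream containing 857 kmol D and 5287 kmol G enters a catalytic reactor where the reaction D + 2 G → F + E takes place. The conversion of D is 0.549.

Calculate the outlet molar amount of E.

470 kmol

D reacted = 0.549 × 857 = 470.5 kmol; ν_D = −1, so ξ = 470.5/1 = 470.5 kmol.
Outlet amounts (n = n₀ + ν ξ):
  D: 857 − 1(470.5) = 386.5
  G: 5287 − 2(470.5) = 4346
  F: 0 + 1(470.5) = 470.5
  E: 0 + 1(470.5) = 470.5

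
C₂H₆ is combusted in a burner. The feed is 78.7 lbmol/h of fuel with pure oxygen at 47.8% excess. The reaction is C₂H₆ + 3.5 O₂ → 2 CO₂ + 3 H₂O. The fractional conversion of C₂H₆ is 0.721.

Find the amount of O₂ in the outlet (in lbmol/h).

Stoichiometric O₂ = 3.5 × 78.7 = 275.4 lbmol/h; O₂ fed = 275.4 × 1.478 = 407.1 lbmol/h.
Fuel reacted = 0.721 × 78.7 → ξ = 56.74 lbmol/h.
Outlet (n = n₀ + ν ξ):
  C₂H₆: 78.7 − 1(56.74) = 21.96
  O₂: 407.1 − 3.5(56.74) = 208.5
  CO₂: 0 + 2(56.74) = 113.5
  H₂O: 0 + 3(56.74) = 170.2

209 lbmol/h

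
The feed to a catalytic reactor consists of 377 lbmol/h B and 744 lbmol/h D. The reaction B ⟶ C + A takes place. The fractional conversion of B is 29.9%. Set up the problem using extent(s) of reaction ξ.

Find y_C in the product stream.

B reacted = 0.299 × 377 = 112.7 lbmol/h; ν_B = −1, so ξ = 112.7/1 = 112.7 lbmol/h.
Outlet amounts (n = n₀ + ν ξ):
  B: 377 − 1(112.7) = 264.3
  C: 0 + 1(112.7) = 112.7
  A: 0 + 1(112.7) = 112.7
  D: 744 (inert)
Total out = 1234 lbmol/h; y_C = 112.7 / 1234 = 0.09137.

0.0914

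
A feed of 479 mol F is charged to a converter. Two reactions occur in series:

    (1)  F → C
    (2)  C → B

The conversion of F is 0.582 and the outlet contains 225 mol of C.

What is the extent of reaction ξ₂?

Conversion of F: F consumed = 1ξ₁ = 0.582 × 479 → ξ₁ = 278.8 mol.
C balance: n_C = 0 + 1ξ₁ − 1ξ₂ = 225 → ξ₂ = (1·278.8 − 225)/1 = 53.78 mol.
Outlet amounts (n = n₀ + Σ ν·ξ):
  F: 479 − 1(278.8) = 200.2
  C: 0 + 1(278.8) − 1(53.78) = 225
  B: 0 + 1(53.78) = 53.78

ξ₂ = 53.8 mol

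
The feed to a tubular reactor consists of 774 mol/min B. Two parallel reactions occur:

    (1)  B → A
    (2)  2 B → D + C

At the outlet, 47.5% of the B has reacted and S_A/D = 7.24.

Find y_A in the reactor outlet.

Conversion of B: B consumed = 0.475 × 774 = 367.6 mol/min = 1ξ₁ + 2ξ₂.
Selectivity: 1ξ₁ / (1ξ₂) = 7.24 → ξ₁ = 7.24 ξ₂.
Substitute: (1·7.24 + 2) ξ₂ = 367.6 → ξ₂ = 39.79 mol/min, ξ₁ = 288.1 mol/min.
Outlet amounts (n = n₀ + Σ ν·ξ):
  B: 774 − 1(288.1) − 2(39.79) = 406.4
  A: 0 + 1(288.1) = 288.1
  D: 0 + 1(39.79) = 39.79
  C: 0 + 1(39.79) = 39.79
Total out = 774 mol/min; y_A = 288.1 / 774 = 0.3722.

0.372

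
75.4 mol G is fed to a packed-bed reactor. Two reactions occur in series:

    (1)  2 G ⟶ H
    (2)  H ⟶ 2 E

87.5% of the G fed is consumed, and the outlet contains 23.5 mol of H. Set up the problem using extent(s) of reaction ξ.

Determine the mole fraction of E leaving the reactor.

Conversion of G: G consumed = 2ξ₁ = 0.875 × 75.4 → ξ₁ = 32.99 mol.
H balance: n_H = 0 + 1ξ₁ − 1ξ₂ = 23.5 → ξ₂ = (1·32.99 − 23.5)/1 = 9.488 mol.
Outlet amounts (n = n₀ + Σ ν·ξ):
  G: 75.4 − 2(32.99) = 9.425
  H: 0 + 1(32.99) − 1(9.488) = 23.5
  E: 0 + 2(9.488) = 18.98
Total out = 51.9 mol; y_E = 18.98 / 51.9 = 0.3656.

0.366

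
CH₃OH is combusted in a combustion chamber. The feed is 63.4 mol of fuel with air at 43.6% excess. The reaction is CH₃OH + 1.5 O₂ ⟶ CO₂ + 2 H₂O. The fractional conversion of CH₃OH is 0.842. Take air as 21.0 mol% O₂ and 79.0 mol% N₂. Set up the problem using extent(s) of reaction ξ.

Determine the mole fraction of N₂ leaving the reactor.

Stoichiometric O₂ = 1.5 × 63.4 = 95.1 mol; O₂ fed = 95.1 × 1.436 = 136.6 mol.
N₂ fed = 136.6 × 79/21 = 513.7 mol.
Fuel reacted = 0.842 × 63.4 → ξ = 53.38 mol.
Outlet (n = n₀ + ν ξ):
  CH₃OH: 63.4 − 1(53.38) = 10.02
  O₂: 136.6 − 1.5(53.38) = 56.49
  N₂: 513.7 (inert)
  CO₂: 0 + 1(53.38) = 53.38
  H₂O: 0 + 2(53.38) = 106.8
Total out = 740.4 mol; y_N₂ = 513.7 / 740.4 = 0.6939.

0.694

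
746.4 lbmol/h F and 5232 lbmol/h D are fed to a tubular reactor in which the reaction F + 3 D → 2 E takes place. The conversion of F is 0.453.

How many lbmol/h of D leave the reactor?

F reacted = 0.453 × 746.4 = 338.1 lbmol/h; ν_F = −1, so ξ = 338.1/1 = 338.1 lbmol/h.
Outlet amounts (n = n₀ + ν ξ):
  F: 746.4 − 1(338.1) = 408.3
  D: 5232 − 3(338.1) = 4218
  E: 0 + 2(338.1) = 676.2

4220 lbmol/h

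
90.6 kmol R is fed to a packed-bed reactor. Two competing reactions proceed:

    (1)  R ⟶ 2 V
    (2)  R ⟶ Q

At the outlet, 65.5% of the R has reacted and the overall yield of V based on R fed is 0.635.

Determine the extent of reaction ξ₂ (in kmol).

Yield of V: 2ξ₁ / 90.6 = 0.635 → ξ₁ = 28.77 kmol.
Conversion of R: 1ξ₁ + 1ξ₂ = 0.655 × 90.6 = 59.34 → ξ₂ = 30.58 kmol.
Outlet amounts (n = n₀ + Σ ν·ξ):
  R: 90.6 − 1(28.77) − 1(30.58) = 31.26
  V: 0 + 2(28.77) = 57.53
  Q: 0 + 1(30.58) = 30.58

ξ₂ = 30.6 kmol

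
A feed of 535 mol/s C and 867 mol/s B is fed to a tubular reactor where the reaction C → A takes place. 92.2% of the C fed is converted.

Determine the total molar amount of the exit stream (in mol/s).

C reacted = 0.922 × 535 = 493.3 mol/s; ν_C = −1, so ξ = 493.3/1 = 493.3 mol/s.
Outlet amounts (n = n₀ + ν ξ):
  C: 535 − 1(493.3) = 41.73
  A: 0 + 1(493.3) = 493.3
  B: 867 (inert)
Total out = 41.73 + 493.3 + 867 = 1402 mol/s.

1400 mol/s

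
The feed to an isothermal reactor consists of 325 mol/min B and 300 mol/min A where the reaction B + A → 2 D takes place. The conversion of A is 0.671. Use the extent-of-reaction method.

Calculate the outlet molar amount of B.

124 mol/min

A reacted = 0.671 × 300 = 201.3 mol/min; ν_A = −1, so ξ = 201.3/1 = 201.3 mol/min.
Outlet amounts (n = n₀ + ν ξ):
  B: 325 − 1(201.3) = 123.7
  A: 300 − 1(201.3) = 98.7
  D: 0 + 2(201.3) = 402.6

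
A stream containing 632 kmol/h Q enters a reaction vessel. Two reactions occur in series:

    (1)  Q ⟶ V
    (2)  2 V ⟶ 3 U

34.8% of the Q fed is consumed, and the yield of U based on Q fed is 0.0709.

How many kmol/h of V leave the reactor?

190 kmol/h

Conversion of Q: Q consumed = 1ξ₁ = 0.348 × 632 → ξ₁ = 219.9 kmol/h.
Yield of U: 3ξ₂ / 632 = 0.0709 → ξ₂ = 14.94 kmol/h.
Outlet amounts (n = n₀ + Σ ν·ξ):
  Q: 632 − 1(219.9) = 412.1
  V: 0 + 1(219.9) − 2(14.94) = 190.1
  U: 0 + 3(14.94) = 44.81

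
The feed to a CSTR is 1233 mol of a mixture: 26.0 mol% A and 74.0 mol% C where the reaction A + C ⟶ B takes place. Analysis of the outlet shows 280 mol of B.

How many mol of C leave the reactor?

632 mol

For B: n = n₀ + 1ξ → 280 = 0 + 1ξ, giving ξ = 280 mol.
Outlet amounts (n = n₀ + ν ξ):
  A: 320.6 − 1(280) = 40.58
  C: 912.4 − 1(280) = 632.4
  B: 0 + 1(280) = 280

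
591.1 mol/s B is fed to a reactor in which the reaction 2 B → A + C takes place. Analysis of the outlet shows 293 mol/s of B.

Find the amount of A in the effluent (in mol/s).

149 mol/s

For B: n = n₀ − 2ξ → 293 = 591.1 − 2ξ, giving ξ = 149.1 mol/s.
Outlet amounts (n = n₀ + ν ξ):
  B: 591.1 − 2(149.1) = 293
  A: 0 + 1(149.1) = 149.1
  C: 0 + 1(149.1) = 149.1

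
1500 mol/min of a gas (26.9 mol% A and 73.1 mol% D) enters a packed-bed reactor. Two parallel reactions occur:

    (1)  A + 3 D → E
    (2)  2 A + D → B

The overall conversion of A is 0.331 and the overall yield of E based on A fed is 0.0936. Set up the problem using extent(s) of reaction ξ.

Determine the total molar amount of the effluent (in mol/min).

1290 mol/min

Yield of E: 1ξ₁ / 403.5 = 0.0936 → ξ₁ = 37.77 mol/min.
Conversion of A: 1ξ₁ + 2ξ₂ = 0.331 × 403.5 = 133.6 → ξ₂ = 47.9 mol/min.
Outlet amounts (n = n₀ + Σ ν·ξ):
  A: 403.5 − 1(37.77) − 2(47.9) = 269.9
  D: 1096 − 3(37.77) − 1(47.9) = 935.3
  E: 0 + 1(37.77) = 37.77
  B: 0 + 1(47.9) = 47.9
Total out = 269.9 + 935.3 + 37.77 + 47.9 = 1291 mol/min.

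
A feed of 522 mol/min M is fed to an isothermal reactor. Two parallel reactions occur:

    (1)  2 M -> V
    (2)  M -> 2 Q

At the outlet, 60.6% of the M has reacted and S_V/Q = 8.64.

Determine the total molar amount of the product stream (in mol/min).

377 mol/min

Conversion of M: M consumed = 0.606 × 522 = 316.3 mol/min = 2ξ₁ + 1ξ₂.
Selectivity: 1ξ₁ / (2ξ₂) = 8.64 → ξ₁ = 17.28 ξ₂.
Substitute: (2·17.28 + 1) ξ₂ = 316.3 → ξ₂ = 8.896 mol/min, ξ₁ = 153.7 mol/min.
Outlet amounts (n = n₀ + Σ ν·ξ):
  M: 522 − 2(153.7) − 1(8.896) = 205.7
  V: 0 + 1(153.7) = 153.7
  Q: 0 + 2(8.896) = 17.79
Total out = 205.7 + 153.7 + 17.79 = 377.2 mol/min.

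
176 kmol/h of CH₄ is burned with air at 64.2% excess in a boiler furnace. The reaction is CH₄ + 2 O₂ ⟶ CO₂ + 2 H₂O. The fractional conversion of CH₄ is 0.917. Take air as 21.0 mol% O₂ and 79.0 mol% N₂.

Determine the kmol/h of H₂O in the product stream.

Stoichiometric O₂ = 2 × 176 = 352 kmol/h; O₂ fed = 352 × 1.642 = 578 kmol/h.
N₂ fed = 578 × 79/21 = 2174 kmol/h.
Fuel reacted = 0.917 × 176 → ξ = 161.4 kmol/h.
Outlet (n = n₀ + ν ξ):
  CH₄: 176 − 1(161.4) = 14.61
  O₂: 578 − 2(161.4) = 255.2
  N₂: 2174 (inert)
  CO₂: 0 + 1(161.4) = 161.4
  H₂O: 0 + 2(161.4) = 322.8

323 kmol/h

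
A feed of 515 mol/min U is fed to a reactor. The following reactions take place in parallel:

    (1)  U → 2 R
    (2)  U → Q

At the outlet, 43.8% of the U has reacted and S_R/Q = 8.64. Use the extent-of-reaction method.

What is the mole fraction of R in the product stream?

0.525

Conversion of U: U consumed = 0.438 × 515 = 225.6 mol/min = 1ξ₁ + 1ξ₂.
Selectivity: 2ξ₁ / (1ξ₂) = 8.64 → ξ₁ = 4.32 ξ₂.
Substitute: (1·4.32 + 1) ξ₂ = 225.6 → ξ₂ = 42.4 mol/min, ξ₁ = 183.2 mol/min.
Outlet amounts (n = n₀ + Σ ν·ξ):
  U: 515 − 1(183.2) − 1(42.4) = 289.4
  R: 0 + 2(183.2) = 366.3
  Q: 0 + 1(42.4) = 42.4
Total out = 698.2 mol/min; y_R = 366.3 / 698.2 = 0.5247.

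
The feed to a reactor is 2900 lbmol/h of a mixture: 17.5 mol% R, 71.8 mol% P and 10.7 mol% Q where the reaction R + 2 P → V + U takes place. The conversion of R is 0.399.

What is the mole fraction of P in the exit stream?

0.622

R reacted = 0.399 × 507.5 = 202.5 lbmol/h; ν_R = −1, so ξ = 202.5/1 = 202.5 lbmol/h.
Outlet amounts (n = n₀ + ν ξ):
  R: 507.5 − 1(202.5) = 305
  P: 2082 − 2(202.5) = 1677
  V: 0 + 1(202.5) = 202.5
  U: 0 + 1(202.5) = 202.5
  Q: 310.3 (inert)
Total out = 2698 lbmol/h; y_P = 1677 / 2698 = 0.6218.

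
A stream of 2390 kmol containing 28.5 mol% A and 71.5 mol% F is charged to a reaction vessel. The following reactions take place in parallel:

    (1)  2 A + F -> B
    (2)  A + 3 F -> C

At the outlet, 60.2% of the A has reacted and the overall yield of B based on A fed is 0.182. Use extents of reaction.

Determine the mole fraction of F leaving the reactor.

0.663

Yield of B: 1ξ₁ / 681.1 = 0.182 → ξ₁ = 124 kmol.
Conversion of A: 2ξ₁ + 1ξ₂ = 0.602 × 681.1 = 410.1 → ξ₂ = 162.1 kmol.
Outlet amounts (n = n₀ + Σ ν·ξ):
  A: 681.1 − 2(124) − 1(162.1) = 271.1
  F: 1709 − 1(124) − 3(162.1) = 1099
  B: 0 + 1(124) = 124
  C: 0 + 1(162.1) = 162.1
Total out = 1656 kmol; y_F = 1099 / 1656 = 0.6635.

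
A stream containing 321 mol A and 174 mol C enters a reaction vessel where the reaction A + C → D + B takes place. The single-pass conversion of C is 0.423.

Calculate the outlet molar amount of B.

C reacted = 0.423 × 174 = 73.6 mol; ν_C = −1, so ξ = 73.6/1 = 73.6 mol.
Outlet amounts (n = n₀ + ν ξ):
  A: 321 − 1(73.6) = 247.4
  C: 174 − 1(73.6) = 100.4
  D: 0 + 1(73.6) = 73.6
  B: 0 + 1(73.6) = 73.6

73.6 mol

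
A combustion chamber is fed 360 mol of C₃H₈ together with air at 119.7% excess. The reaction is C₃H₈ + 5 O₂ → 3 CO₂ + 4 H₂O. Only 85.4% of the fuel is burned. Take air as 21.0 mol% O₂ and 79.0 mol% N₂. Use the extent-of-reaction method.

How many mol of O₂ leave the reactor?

Stoichiometric O₂ = 5 × 360 = 1800 mol; O₂ fed = 1800 × 2.197 = 3955 mol.
N₂ fed = 3955 × 79/21 = 14880 mol.
Fuel reacted = 0.854 × 360 → ξ = 307.4 mol.
Outlet (n = n₀ + ν ξ):
  C₃H₈: 360 − 1(307.4) = 52.56
  O₂: 3955 − 5(307.4) = 2417
  N₂: 14880 (inert)
  CO₂: 0 + 3(307.4) = 922.3
  H₂O: 0 + 4(307.4) = 1230

2420 mol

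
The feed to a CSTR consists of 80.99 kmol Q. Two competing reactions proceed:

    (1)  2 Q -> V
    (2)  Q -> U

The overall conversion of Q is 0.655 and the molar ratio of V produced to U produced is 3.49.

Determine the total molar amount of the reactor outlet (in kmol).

57.8 kmol

Conversion of Q: Q consumed = 0.655 × 80.99 = 53.05 kmol = 2ξ₁ + 1ξ₂.
Selectivity: 1ξ₁ / (1ξ₂) = 3.49 → ξ₁ = 3.49 ξ₂.
Substitute: (2·3.49 + 1) ξ₂ = 53.05 → ξ₂ = 6.648 kmol, ξ₁ = 23.2 kmol.
Outlet amounts (n = n₀ + Σ ν·ξ):
  Q: 80.99 − 2(23.2) − 1(6.648) = 27.94
  V: 0 + 1(23.2) = 23.2
  U: 0 + 1(6.648) = 6.648
Total out = 27.94 + 23.2 + 6.648 = 57.79 kmol.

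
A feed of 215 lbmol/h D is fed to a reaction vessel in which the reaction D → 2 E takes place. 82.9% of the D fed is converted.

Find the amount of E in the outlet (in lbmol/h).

356 lbmol/h

D reacted = 0.829 × 215 = 178.2 lbmol/h; ν_D = −1, so ξ = 178.2/1 = 178.2 lbmol/h.
Outlet amounts (n = n₀ + ν ξ):
  D: 215 − 1(178.2) = 36.77
  E: 0 + 2(178.2) = 356.5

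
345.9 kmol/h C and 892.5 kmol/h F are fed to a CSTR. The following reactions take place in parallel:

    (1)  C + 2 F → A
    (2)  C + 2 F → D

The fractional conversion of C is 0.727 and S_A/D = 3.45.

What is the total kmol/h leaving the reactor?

735 kmol/h

Conversion of C: C consumed = 0.727 × 345.9 = 251.5 kmol/h = 1ξ₁ + 1ξ₂.
Selectivity: 1ξ₁ / (1ξ₂) = 3.45 → ξ₁ = 3.45 ξ₂.
Substitute: (1·3.45 + 1) ξ₂ = 251.5 → ξ₂ = 56.51 kmol/h, ξ₁ = 195 kmol/h.
Outlet amounts (n = n₀ + Σ ν·ξ):
  C: 345.9 − 1(195) − 1(56.51) = 94.43
  F: 892.5 − 2(195) − 2(56.51) = 389.6
  A: 0 + 1(195) = 195
  D: 0 + 1(56.51) = 56.51
Total out = 94.43 + 389.6 + 195 + 56.51 = 735.5 kmol/h.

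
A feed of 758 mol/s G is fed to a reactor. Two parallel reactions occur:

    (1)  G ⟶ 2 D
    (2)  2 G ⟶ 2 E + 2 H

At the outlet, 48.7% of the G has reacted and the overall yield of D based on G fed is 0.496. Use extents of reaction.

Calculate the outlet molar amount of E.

Yield of D: 2ξ₁ / 758 = 0.496 → ξ₁ = 188 mol/s.
Conversion of G: 1ξ₁ + 2ξ₂ = 0.487 × 758 = 369.1 → ξ₂ = 90.58 mol/s.
Outlet amounts (n = n₀ + Σ ν·ξ):
  G: 758 − 1(188) − 2(90.58) = 388.9
  D: 0 + 2(188) = 376
  E: 0 + 2(90.58) = 181.2
  H: 0 + 2(90.58) = 181.2

181 mol/s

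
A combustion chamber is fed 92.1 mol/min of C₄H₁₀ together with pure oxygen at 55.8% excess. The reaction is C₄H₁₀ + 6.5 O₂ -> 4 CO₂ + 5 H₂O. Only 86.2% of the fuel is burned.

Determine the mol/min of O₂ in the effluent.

Stoichiometric O₂ = 6.5 × 92.1 = 598.6 mol/min; O₂ fed = 598.6 × 1.558 = 932.7 mol/min.
Fuel reacted = 0.862 × 92.1 → ξ = 79.39 mol/min.
Outlet (n = n₀ + ν ξ):
  C₄H₁₀: 92.1 − 1(79.39) = 12.71
  O₂: 932.7 − 6.5(79.39) = 416.7
  CO₂: 0 + 4(79.39) = 317.6
  H₂O: 0 + 5(79.39) = 397

417 mol/min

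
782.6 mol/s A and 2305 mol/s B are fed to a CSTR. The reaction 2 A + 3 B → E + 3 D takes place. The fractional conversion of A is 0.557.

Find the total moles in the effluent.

2870 mol/s

A reacted = 0.557 × 782.6 = 435.9 mol/s; ν_A = −2, so ξ = 435.9/2 = 218 mol/s.
Outlet amounts (n = n₀ + ν ξ):
  A: 782.6 − 2(218) = 346.7
  B: 2305 − 3(218) = 1651
  E: 0 + 1(218) = 218
  D: 0 + 3(218) = 653.9
Total out = 346.7 + 1651 + 218 + 653.9 = 2870 mol/s.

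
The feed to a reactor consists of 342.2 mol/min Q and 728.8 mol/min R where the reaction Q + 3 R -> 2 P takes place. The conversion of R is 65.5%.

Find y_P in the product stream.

R reacted = 0.655 × 728.8 = 477.4 mol/min; ν_R = −3, so ξ = 477.4/3 = 159.1 mol/min.
Outlet amounts (n = n₀ + ν ξ):
  Q: 342.2 − 1(159.1) = 183.1
  R: 728.8 − 3(159.1) = 251.4
  P: 0 + 2(159.1) = 318.2
Total out = 752.8 mol/min; y_P = 318.2 / 752.8 = 0.4228.

0.423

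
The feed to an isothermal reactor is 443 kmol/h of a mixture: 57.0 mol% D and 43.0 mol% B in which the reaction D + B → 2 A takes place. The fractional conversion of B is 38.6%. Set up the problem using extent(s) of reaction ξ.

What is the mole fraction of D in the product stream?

0.404

B reacted = 0.386 × 190.5 = 73.53 kmol/h; ν_B = −1, so ξ = 73.53/1 = 73.53 kmol/h.
Outlet amounts (n = n₀ + ν ξ):
  D: 252.5 − 1(73.53) = 179
  B: 190.5 − 1(73.53) = 117
  A: 0 + 2(73.53) = 147.1
Total out = 443 kmol/h; y_D = 179 / 443 = 0.404.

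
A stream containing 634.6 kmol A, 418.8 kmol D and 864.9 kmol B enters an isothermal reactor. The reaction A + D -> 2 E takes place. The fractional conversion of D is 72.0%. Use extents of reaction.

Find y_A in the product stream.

0.174

D reacted = 0.72 × 418.8 = 301.5 kmol; ν_D = −1, so ξ = 301.5/1 = 301.5 kmol.
Outlet amounts (n = n₀ + ν ξ):
  A: 634.6 − 1(301.5) = 333.1
  D: 418.8 − 1(301.5) = 117.3
  E: 0 + 2(301.5) = 603.1
  B: 864.9 (inert)
Total out = 1918 kmol; y_A = 333.1 / 1918 = 0.1736.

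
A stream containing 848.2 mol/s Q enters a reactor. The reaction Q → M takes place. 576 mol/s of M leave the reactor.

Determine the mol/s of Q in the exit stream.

For M: n = n₀ + 1ξ → 576 = 0 + 1ξ, giving ξ = 576 mol/s.
Outlet amounts (n = n₀ + ν ξ):
  Q: 848.2 − 1(576) = 272.2
  M: 0 + 1(576) = 576

272 mol/s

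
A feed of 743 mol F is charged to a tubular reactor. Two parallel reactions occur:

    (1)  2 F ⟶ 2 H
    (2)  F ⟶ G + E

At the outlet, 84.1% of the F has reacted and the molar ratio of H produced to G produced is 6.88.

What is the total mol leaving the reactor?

822 mol

Conversion of F: F consumed = 0.841 × 743 = 624.9 mol = 2ξ₁ + 1ξ₂.
Selectivity: 2ξ₁ / (1ξ₂) = 6.88 → ξ₁ = 3.44 ξ₂.
Substitute: (2·3.44 + 1) ξ₂ = 624.9 → ξ₂ = 79.3 mol, ξ₁ = 272.8 mol.
Outlet amounts (n = n₀ + Σ ν·ξ):
  F: 743 − 2(272.8) − 1(79.3) = 118.1
  H: 0 + 2(272.8) = 545.6
  G: 0 + 1(79.3) = 79.3
  E: 0 + 1(79.3) = 79.3
Total out = 118.1 + 545.6 + 79.3 + 79.3 = 822.3 mol.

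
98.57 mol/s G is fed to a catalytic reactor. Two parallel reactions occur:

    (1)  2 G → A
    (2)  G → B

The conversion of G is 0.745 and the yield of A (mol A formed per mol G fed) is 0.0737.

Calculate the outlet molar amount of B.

Yield of A: 1ξ₁ / 98.57 = 0.0737 → ξ₁ = 7.265 mol/s.
Conversion of G: 2ξ₁ + 1ξ₂ = 0.745 × 98.57 = 73.43 → ξ₂ = 58.91 mol/s.
Outlet amounts (n = n₀ + Σ ν·ξ):
  G: 98.57 − 2(7.265) − 1(58.91) = 25.14
  A: 0 + 1(7.265) = 7.265
  B: 0 + 1(58.91) = 58.91

58.9 mol/s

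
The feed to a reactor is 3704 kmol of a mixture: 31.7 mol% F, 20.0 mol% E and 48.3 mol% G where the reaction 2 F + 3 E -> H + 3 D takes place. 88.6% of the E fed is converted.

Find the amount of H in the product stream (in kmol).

219 kmol

E reacted = 0.886 × 740.8 = 656.3 kmol; ν_E = −3, so ξ = 656.3/3 = 218.8 kmol.
Outlet amounts (n = n₀ + ν ξ):
  F: 1174 − 2(218.8) = 736.6
  E: 740.8 − 3(218.8) = 84.45
  H: 0 + 1(218.8) = 218.8
  D: 0 + 3(218.8) = 656.3
  G: 1789 (inert)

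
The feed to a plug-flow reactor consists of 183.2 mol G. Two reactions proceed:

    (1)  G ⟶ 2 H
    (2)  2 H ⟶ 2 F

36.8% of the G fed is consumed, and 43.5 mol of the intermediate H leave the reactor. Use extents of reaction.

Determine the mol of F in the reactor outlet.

Conversion of G: G consumed = 1ξ₁ = 0.368 × 183.2 → ξ₁ = 67.42 mol.
H balance: n_H = 0 + 2ξ₁ − 2ξ₂ = 43.5 → ξ₂ = (2·67.42 − 43.5)/2 = 45.67 mol.
Outlet amounts (n = n₀ + Σ ν·ξ):
  G: 183.2 − 1(67.42) = 115.8
  H: 0 + 2(67.42) − 2(45.67) = 43.5
  F: 0 + 2(45.67) = 91.34

91.3 mol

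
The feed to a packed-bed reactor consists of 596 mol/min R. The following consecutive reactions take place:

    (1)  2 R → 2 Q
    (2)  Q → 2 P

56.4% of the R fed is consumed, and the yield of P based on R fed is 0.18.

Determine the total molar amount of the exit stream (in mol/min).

Conversion of R: R consumed = 2ξ₁ = 0.564 × 596 → ξ₁ = 168.1 mol/min.
Yield of P: 2ξ₂ / 596 = 0.18 → ξ₂ = 53.64 mol/min.
Outlet amounts (n = n₀ + Σ ν·ξ):
  R: 596 − 2(168.1) = 259.9
  Q: 0 + 2(168.1) − 1(53.64) = 282.5
  P: 0 + 2(53.64) = 107.3
Total out = 259.9 + 282.5 + 107.3 = 649.6 mol/min.

650 mol/min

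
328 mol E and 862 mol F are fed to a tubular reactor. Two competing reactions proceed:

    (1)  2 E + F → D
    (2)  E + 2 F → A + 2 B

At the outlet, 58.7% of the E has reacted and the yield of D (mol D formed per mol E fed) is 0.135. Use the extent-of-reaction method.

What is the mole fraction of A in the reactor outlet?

Yield of D: 1ξ₁ / 328 = 0.135 → ξ₁ = 44.28 mol.
Conversion of E: 2ξ₁ + 1ξ₂ = 0.587 × 328 = 192.5 → ξ₂ = 104 mol.
Outlet amounts (n = n₀ + Σ ν·ξ):
  E: 328 − 2(44.28) − 1(104) = 135.5
  F: 862 − 1(44.28) − 2(104) = 609.8
  D: 0 + 1(44.28) = 44.28
  A: 0 + 1(104) = 104
  B: 0 + 2(104) = 208
Total out = 1101 mol; y_A = 104 / 1101 = 0.0944.

0.0944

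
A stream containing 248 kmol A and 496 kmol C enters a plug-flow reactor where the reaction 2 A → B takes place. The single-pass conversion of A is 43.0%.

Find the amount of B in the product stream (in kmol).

53.3 kmol

A reacted = 0.43 × 248 = 106.6 kmol; ν_A = −2, so ξ = 106.6/2 = 53.32 kmol.
Outlet amounts (n = n₀ + ν ξ):
  A: 248 − 2(53.32) = 141.4
  B: 0 + 1(53.32) = 53.32
  C: 496 (inert)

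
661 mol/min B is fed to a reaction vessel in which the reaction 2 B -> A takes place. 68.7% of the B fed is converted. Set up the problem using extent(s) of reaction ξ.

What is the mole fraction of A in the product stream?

0.523

B reacted = 0.687 × 661 = 454.1 mol/min; ν_B = −2, so ξ = 454.1/2 = 227.1 mol/min.
Outlet amounts (n = n₀ + ν ξ):
  B: 661 − 2(227.1) = 206.9
  A: 0 + 1(227.1) = 227.1
Total out = 433.9 mol/min; y_A = 227.1 / 433.9 = 0.5232.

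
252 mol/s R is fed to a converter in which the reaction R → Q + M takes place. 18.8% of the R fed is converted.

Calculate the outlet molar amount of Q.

47.4 mol/s

R reacted = 0.188 × 252 = 47.38 mol/s; ν_R = −1, so ξ = 47.38/1 = 47.38 mol/s.
Outlet amounts (n = n₀ + ν ξ):
  R: 252 − 1(47.38) = 204.6
  Q: 0 + 1(47.38) = 47.38
  M: 0 + 1(47.38) = 47.38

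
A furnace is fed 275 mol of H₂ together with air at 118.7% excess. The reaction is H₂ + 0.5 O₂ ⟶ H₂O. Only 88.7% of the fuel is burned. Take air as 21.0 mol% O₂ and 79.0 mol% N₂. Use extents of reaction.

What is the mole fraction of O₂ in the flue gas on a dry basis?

0.133

Stoichiometric O₂ = 0.5 × 275 = 137.5 mol; O₂ fed = 137.5 × 2.187 = 300.7 mol.
N₂ fed = 300.7 × 79/21 = 1131 mol.
Fuel reacted = 0.887 × 275 → ξ = 243.9 mol.
Outlet (n = n₀ + ν ξ):
  H₂: 275 − 1(243.9) = 31.07
  O₂: 300.7 − 0.5(243.9) = 178.8
  N₂: 1131 (inert)
  H₂O: 0 + 1(243.9) = 243.9
Dry total = 1341 mol; y_O₂ (dry) = 178.8 / 1341 = 0.1333.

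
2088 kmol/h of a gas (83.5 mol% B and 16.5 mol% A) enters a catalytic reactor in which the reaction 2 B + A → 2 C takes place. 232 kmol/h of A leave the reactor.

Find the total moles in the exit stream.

1980 kmol/h

For A: n = n₀ − 1ξ → 232 = 344.5 − 1ξ, giving ξ = 112.5 kmol/h.
Outlet amounts (n = n₀ + ν ξ):
  B: 1743 − 2(112.5) = 1518
  A: 344.5 − 1(112.5) = 232
  C: 0 + 2(112.5) = 225
Total out = 1518 + 232 + 225 = 1975 kmol/h.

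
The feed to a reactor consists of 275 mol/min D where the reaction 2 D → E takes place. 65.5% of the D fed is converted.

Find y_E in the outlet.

D reacted = 0.655 × 275 = 180.1 mol/min; ν_D = −2, so ξ = 180.1/2 = 90.06 mol/min.
Outlet amounts (n = n₀ + ν ξ):
  D: 275 − 2(90.06) = 94.88
  E: 0 + 1(90.06) = 90.06
Total out = 184.9 mol/min; y_E = 90.06 / 184.9 = 0.487.

0.487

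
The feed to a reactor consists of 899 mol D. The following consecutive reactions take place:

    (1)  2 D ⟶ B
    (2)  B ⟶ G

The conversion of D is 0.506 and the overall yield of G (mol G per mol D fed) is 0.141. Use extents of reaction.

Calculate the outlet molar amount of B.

Conversion of D: D consumed = 2ξ₁ = 0.506 × 899 → ξ₁ = 227.4 mol.
Yield of G: 1ξ₂ / 899 = 0.141 → ξ₂ = 126.8 mol.
Outlet amounts (n = n₀ + Σ ν·ξ):
  D: 899 − 2(227.4) = 444.1
  B: 0 + 1(227.4) − 1(126.8) = 100.7
  G: 0 + 1(126.8) = 126.8

101 mol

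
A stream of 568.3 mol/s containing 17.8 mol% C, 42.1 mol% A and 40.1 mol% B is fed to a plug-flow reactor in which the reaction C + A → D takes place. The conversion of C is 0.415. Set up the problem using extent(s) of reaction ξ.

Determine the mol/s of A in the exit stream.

197 mol/s

C reacted = 0.415 × 101.2 = 41.98 mol/s; ν_C = −1, so ξ = 41.98/1 = 41.98 mol/s.
Outlet amounts (n = n₀ + ν ξ):
  C: 101.2 − 1(41.98) = 59.18
  A: 239.3 − 1(41.98) = 197.3
  D: 0 + 1(41.98) = 41.98
  B: 227.9 (inert)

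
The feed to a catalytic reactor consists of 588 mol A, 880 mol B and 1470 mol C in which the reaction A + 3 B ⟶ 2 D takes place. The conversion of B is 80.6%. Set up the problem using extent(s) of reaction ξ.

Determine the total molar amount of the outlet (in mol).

2470 mol

B reacted = 0.806 × 880 = 709.3 mol; ν_B = −3, so ξ = 709.3/3 = 236.4 mol.
Outlet amounts (n = n₀ + ν ξ):
  A: 588 − 1(236.4) = 351.6
  B: 880 − 3(236.4) = 170.7
  D: 0 + 2(236.4) = 472.9
  C: 1470 (inert)
Total out = 351.6 + 170.7 + 472.9 + 1470 = 2465 mol.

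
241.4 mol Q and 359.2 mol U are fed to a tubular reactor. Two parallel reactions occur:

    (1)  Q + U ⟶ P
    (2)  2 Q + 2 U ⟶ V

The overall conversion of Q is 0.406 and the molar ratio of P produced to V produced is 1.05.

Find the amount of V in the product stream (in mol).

Conversion of Q: Q consumed = 0.406 × 241.4 = 98.01 mol = 1ξ₁ + 2ξ₂.
Selectivity: 1ξ₁ / (1ξ₂) = 1.05 → ξ₁ = 1.05 ξ₂.
Substitute: (1·1.05 + 2) ξ₂ = 98.01 → ξ₂ = 32.13 mol, ξ₁ = 33.74 mol.
Outlet amounts (n = n₀ + Σ ν·ξ):
  Q: 241.4 − 1(33.74) − 2(32.13) = 143.4
  U: 359.2 − 1(33.74) − 2(32.13) = 261.2
  P: 0 + 1(33.74) = 33.74
  V: 0 + 1(32.13) = 32.13

32.1 mol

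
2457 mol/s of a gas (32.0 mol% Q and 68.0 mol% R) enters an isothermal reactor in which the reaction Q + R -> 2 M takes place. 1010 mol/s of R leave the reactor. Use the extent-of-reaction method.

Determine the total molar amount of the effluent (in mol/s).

For R: n = n₀ − 1ξ → 1010 = 1671 − 1ξ, giving ξ = 660.8 mol/s.
Outlet amounts (n = n₀ + ν ξ):
  Q: 786.2 − 1(660.8) = 125.5
  R: 1671 − 1(660.8) = 1010
  M: 0 + 2(660.8) = 1322
Total out = 125.5 + 1010 + 1322 = 2457 mol/s.

2460 mol/s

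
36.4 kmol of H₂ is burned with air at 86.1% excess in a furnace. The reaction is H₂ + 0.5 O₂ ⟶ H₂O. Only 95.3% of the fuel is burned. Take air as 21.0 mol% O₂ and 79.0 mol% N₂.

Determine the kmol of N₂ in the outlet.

127 kmol

Stoichiometric O₂ = 0.5 × 36.4 = 18.2 kmol; O₂ fed = 18.2 × 1.861 = 33.87 kmol.
N₂ fed = 33.87 × 79/21 = 127.4 kmol.
Fuel reacted = 0.953 × 36.4 → ξ = 34.69 kmol.
Outlet (n = n₀ + ν ξ):
  H₂: 36.4 − 1(34.69) = 1.711
  O₂: 33.87 − 0.5(34.69) = 16.53
  N₂: 127.4 (inert)
  H₂O: 0 + 1(34.69) = 34.69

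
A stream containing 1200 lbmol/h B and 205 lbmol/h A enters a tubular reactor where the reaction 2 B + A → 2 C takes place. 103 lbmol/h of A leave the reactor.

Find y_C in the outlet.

For A: n = n₀ − 1ξ → 103 = 205 − 1ξ, giving ξ = 102 lbmol/h.
Outlet amounts (n = n₀ + ν ξ):
  B: 1200 − 2(102) = 996
  A: 205 − 1(102) = 103
  C: 0 + 2(102) = 204
Total out = 1303 lbmol/h; y_C = 204 / 1303 = 0.1566.

0.157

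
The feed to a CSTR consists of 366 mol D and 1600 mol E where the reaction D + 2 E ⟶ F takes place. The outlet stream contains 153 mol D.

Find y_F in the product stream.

For D: n = n₀ − 1ξ → 153 = 366 − 1ξ, giving ξ = 213 mol.
Outlet amounts (n = n₀ + ν ξ):
  D: 366 − 1(213) = 153
  E: 1600 − 2(213) = 1174
  F: 0 + 1(213) = 213
Total out = 1540 mol; y_F = 213 / 1540 = 0.1383.

0.138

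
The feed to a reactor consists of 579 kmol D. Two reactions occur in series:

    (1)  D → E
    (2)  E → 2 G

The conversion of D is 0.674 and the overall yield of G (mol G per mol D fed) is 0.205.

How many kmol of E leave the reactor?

Conversion of D: D consumed = 1ξ₁ = 0.674 × 579 → ξ₁ = 390.2 kmol.
Yield of G: 2ξ₂ / 579 = 0.205 → ξ₂ = 59.35 kmol.
Outlet amounts (n = n₀ + Σ ν·ξ):
  D: 579 − 1(390.2) = 188.8
  E: 0 + 1(390.2) − 1(59.35) = 330.9
  G: 0 + 2(59.35) = 118.7

331 kmol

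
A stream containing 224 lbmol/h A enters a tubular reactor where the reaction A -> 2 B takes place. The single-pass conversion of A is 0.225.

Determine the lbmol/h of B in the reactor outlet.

101 lbmol/h

A reacted = 0.225 × 224 = 50.4 lbmol/h; ν_A = −1, so ξ = 50.4/1 = 50.4 lbmol/h.
Outlet amounts (n = n₀ + ν ξ):
  A: 224 − 1(50.4) = 173.6
  B: 0 + 2(50.4) = 100.8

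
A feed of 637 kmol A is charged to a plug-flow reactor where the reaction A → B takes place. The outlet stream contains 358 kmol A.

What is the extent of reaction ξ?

ξ = 279 kmol

For A: n = n₀ − 1ξ → 358 = 637 − 1ξ, giving ξ = 279 kmol.
Outlet amounts (n = n₀ + ν ξ):
  A: 637 − 1(279) = 358
  B: 0 + 1(279) = 279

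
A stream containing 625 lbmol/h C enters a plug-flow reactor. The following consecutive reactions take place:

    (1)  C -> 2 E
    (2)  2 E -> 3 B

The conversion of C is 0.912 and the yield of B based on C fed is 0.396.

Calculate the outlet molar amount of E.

Conversion of C: C consumed = 1ξ₁ = 0.912 × 625 → ξ₁ = 570 lbmol/h.
Yield of B: 3ξ₂ / 625 = 0.396 → ξ₂ = 82.5 lbmol/h.
Outlet amounts (n = n₀ + Σ ν·ξ):
  C: 625 − 1(570) = 55
  E: 0 + 2(570) − 2(82.5) = 975
  B: 0 + 3(82.5) = 247.5

975 lbmol/h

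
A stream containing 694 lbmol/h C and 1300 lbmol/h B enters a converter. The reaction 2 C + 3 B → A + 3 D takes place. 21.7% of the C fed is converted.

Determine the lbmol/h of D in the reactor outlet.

C reacted = 0.217 × 694 = 150.6 lbmol/h; ν_C = −2, so ξ = 150.6/2 = 75.3 lbmol/h.
Outlet amounts (n = n₀ + ν ξ):
  C: 694 − 2(75.3) = 543.4
  B: 1300 − 3(75.3) = 1074
  A: 0 + 1(75.3) = 75.3
  D: 0 + 3(75.3) = 225.9

226 lbmol/h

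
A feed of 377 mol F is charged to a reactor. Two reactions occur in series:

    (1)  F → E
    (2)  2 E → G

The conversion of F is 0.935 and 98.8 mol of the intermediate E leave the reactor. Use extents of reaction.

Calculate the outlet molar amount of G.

Conversion of F: F consumed = 1ξ₁ = 0.935 × 377 → ξ₁ = 352.5 mol.
E balance: n_E = 0 + 1ξ₁ − 2ξ₂ = 98.8 → ξ₂ = (1·352.5 − 98.8)/2 = 126.8 mol.
Outlet amounts (n = n₀ + Σ ν·ξ):
  F: 377 − 1(352.5) = 24.5
  E: 0 + 1(352.5) − 2(126.8) = 98.8
  G: 0 + 1(126.8) = 126.8

127 mol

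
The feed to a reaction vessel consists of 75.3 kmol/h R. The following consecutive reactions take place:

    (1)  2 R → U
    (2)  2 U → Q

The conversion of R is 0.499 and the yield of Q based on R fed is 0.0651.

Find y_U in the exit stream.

0.174

Conversion of R: R consumed = 2ξ₁ = 0.499 × 75.3 → ξ₁ = 18.79 kmol/h.
Yield of Q: 1ξ₂ / 75.3 = 0.0651 → ξ₂ = 4.902 kmol/h.
Outlet amounts (n = n₀ + Σ ν·ξ):
  R: 75.3 − 2(18.79) = 37.73
  U: 0 + 1(18.79) − 2(4.902) = 8.983
  Q: 0 + 1(4.902) = 4.902
Total out = 51.61 kmol/h; y_U = 8.983 / 51.61 = 0.1741.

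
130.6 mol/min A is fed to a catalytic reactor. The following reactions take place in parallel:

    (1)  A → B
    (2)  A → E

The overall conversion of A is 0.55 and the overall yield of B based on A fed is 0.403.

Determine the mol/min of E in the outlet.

Yield of B: 1ξ₁ / 130.6 = 0.403 → ξ₁ = 52.63 mol/min.
Conversion of A: 1ξ₁ + 1ξ₂ = 0.55 × 130.6 = 71.83 → ξ₂ = 19.2 mol/min.
Outlet amounts (n = n₀ + Σ ν·ξ):
  A: 130.6 − 1(52.63) − 1(19.2) = 58.77
  B: 0 + 1(52.63) = 52.63
  E: 0 + 1(19.2) = 19.2

19.2 mol/min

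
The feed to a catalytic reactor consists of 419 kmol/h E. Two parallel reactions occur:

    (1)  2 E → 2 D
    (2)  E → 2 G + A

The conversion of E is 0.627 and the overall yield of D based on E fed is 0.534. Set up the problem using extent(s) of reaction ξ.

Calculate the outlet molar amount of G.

Yield of D: 2ξ₁ / 419 = 0.534 → ξ₁ = 111.9 kmol/h.
Conversion of E: 2ξ₁ + 1ξ₂ = 0.627 × 419 = 262.7 → ξ₂ = 38.97 kmol/h.
Outlet amounts (n = n₀ + Σ ν·ξ):
  E: 419 − 2(111.9) − 1(38.97) = 156.3
  D: 0 + 2(111.9) = 223.7
  G: 0 + 2(38.97) = 77.93
  A: 0 + 1(38.97) = 38.97

77.9 kmol/h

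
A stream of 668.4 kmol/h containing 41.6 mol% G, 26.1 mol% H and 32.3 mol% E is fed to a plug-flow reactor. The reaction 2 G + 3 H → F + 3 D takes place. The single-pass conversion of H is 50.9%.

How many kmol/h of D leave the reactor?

88.8 kmol/h

H reacted = 0.509 × 174.5 = 88.8 kmol/h; ν_H = −3, so ξ = 88.8/3 = 29.6 kmol/h.
Outlet amounts (n = n₀ + ν ξ):
  G: 278.1 − 2(29.6) = 218.9
  H: 174.5 − 3(29.6) = 85.66
  F: 0 + 1(29.6) = 29.6
  D: 0 + 3(29.6) = 88.8
  E: 215.9 (inert)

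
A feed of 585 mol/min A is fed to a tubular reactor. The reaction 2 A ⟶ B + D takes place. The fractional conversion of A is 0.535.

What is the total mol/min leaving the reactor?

585 mol/min

A reacted = 0.535 × 585 = 313 mol/min; ν_A = −2, so ξ = 313/2 = 156.5 mol/min.
Outlet amounts (n = n₀ + ν ξ):
  A: 585 − 2(156.5) = 272
  B: 0 + 1(156.5) = 156.5
  D: 0 + 1(156.5) = 156.5
Total out = 272 + 156.5 + 156.5 = 585 mol/min.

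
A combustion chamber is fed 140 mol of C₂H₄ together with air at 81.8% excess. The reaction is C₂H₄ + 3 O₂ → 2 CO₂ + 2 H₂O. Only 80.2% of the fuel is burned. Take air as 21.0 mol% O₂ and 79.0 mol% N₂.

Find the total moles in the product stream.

3780 mol

Stoichiometric O₂ = 3 × 140 = 420 mol; O₂ fed = 420 × 1.818 = 763.6 mol.
N₂ fed = 763.6 × 79/21 = 2872 mol.
Fuel reacted = 0.802 × 140 → ξ = 112.3 mol.
Outlet (n = n₀ + ν ξ):
  C₂H₄: 140 − 1(112.3) = 27.72
  O₂: 763.6 − 3(112.3) = 426.7
  N₂: 2872 (inert)
  CO₂: 0 + 2(112.3) = 224.6
  H₂O: 0 + 2(112.3) = 224.6
Total out = 27.72 + 426.7 + 2872 + 224.6 + 224.6 = 3776 mol.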